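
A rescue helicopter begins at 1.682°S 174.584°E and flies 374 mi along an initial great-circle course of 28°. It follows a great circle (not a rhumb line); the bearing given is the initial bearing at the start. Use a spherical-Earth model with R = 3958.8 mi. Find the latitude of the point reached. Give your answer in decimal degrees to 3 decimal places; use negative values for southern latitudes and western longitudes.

latitude 3.097°

The arc subtends δ = 374/3958.8 = 0.094473 rad at the centre.
Start latitude φ₁ = -0.029356 rad; initial bearing θ = 0.488692 rad.
sin φ₂ = sin φ₁ cos δ + cos φ₁ sin δ cos θ = (-0.029352)(0.995541) + (0.999569)(0.094333)(0.882948) = 0.054034
φ₂ = asin(0.054034) = 0.054060 rad = 3.097°.
Δλ = atan2( sin θ sin δ cos φ₁ , cos δ − sin φ₁ sin φ₂ ) = atan2(0.044267, 0.997127) = 0.044366 rad = 2.542°.
Hence λ₂ = 174.584° + 2.542° = 177.126°.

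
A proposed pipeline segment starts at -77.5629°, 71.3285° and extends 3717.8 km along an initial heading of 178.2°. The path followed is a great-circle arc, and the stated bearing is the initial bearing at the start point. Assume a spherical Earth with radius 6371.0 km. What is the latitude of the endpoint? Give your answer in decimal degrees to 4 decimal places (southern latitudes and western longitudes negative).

The arc subtends δ = 3717.8/6371 = 0.583550 rad at the centre.
With φ₁ = -77.5629° = -1.353728 rad and θ = 178.2° = 3.110177 rad:
Destination latitude: φ₂ = arcsin( sin φ₁ cos δ + cos φ₁ sin δ cos θ ) = arcsin(-0.933535) = -68.9928°.
Δλ = atan2( sin θ sin δ cos φ₁ , cos δ − sin φ₁ sin φ₂ ) = atan2(0.003727, -0.077116) = 3.093296 rad = 177.2328°.
λ₂ = 71.3285° + 177.2328° = 248.5613°, normalized to (−180°, 180°] → -111.4387°.

latitude -68.9928°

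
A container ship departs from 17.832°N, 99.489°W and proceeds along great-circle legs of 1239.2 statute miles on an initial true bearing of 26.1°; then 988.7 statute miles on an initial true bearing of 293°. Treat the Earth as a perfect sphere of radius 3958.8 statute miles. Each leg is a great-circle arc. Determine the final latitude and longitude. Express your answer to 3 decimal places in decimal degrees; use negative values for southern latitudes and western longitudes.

latitude 38.152°, longitude -106.936°

Apply the spherical direct solution leg by leg, carrying full precision between legs.
Leg 1: from (17.832°, -99.489°), δ = 1239.2/3958.8 = 0.313024 rad, θ = 26.1° → φ = 33.683°, λ = -90.119°.
Leg 2: from (33.683°, -90.119°), δ = 988.7/3958.8 = 0.249747 rad, θ = 293° → φ = 38.152°, λ = -106.936°.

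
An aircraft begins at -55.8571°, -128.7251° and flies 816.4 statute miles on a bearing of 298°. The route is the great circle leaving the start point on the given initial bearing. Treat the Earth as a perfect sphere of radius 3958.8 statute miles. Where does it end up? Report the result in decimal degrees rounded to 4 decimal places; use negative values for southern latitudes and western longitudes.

Angular distance δ = d/R = 816.4 / 3958.8 = 0.206224 rad.
Start latitude φ₁ = -0.974890 rad; initial bearing θ = 5.201081 rad.
Applying the spherical law of cosines for sides, sin φ₂ = sin φ₁ cos δ + cos φ₁ sin δ cos θ = -0.756149, so φ₂ = -49.1259°.
For the longitude increment, Δλ = atan2( sin θ sin δ cos φ₁, cos δ − sin φ₁ sin φ₂ ) = atan2(-0.101474, 0.352992) = -16.0383°.
λ₂ = λ₁ + Δλ = -144.7634°.

latitude -49.1259°, longitude -144.7634°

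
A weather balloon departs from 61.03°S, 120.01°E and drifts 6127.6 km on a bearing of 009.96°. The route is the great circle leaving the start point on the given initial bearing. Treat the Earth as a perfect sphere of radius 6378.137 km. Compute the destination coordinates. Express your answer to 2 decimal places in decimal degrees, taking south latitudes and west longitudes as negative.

latitude -6.33°, longitude 128.21°

Central angle δ = d/R = 0.960719 rad.
Start latitude φ₁ = -1.065174 rad; initial bearing θ = 0.173835 rad.
sin φ₂ = sin φ₁ cos δ + cos φ₁ sin δ cos θ = (-0.874873)(0.572931) + (0.484352)(0.819604)(0.984929) = -0.110248
φ₂ = asin(-0.110248) = -0.110473 rad = -6.33°.
For the longitude increment, Δλ = atan2( sin θ sin δ cos φ₁, cos δ − sin φ₁ sin φ₂ ) = atan2(0.068661, 0.476477) = 8.20°.
Hence λ₂ = 120.01° + 8.20° = 128.21°.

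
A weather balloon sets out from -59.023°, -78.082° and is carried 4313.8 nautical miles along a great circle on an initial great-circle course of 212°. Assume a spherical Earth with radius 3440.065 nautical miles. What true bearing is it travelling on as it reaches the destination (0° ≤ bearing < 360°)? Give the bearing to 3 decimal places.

δ = 4313.8/3440.065 = 1.253988 rad (71.8482°).
With φ₁ = -59.023° = -1.030146 rad and θ = 212° = 3.700098 rad:
sin φ₂ = sin φ₁ cos δ + cos φ₁ sin δ cos θ = (-0.857374)(0.311535) + (0.514694)(0.950235)(-0.848048) = -0.681866
φ₂ = asin(-0.681866) = -0.750310 rad = -42.990°.
For the longitude increment, Δλ = atan2( sin θ sin δ cos φ₁, cos δ − sin φ₁ sin φ₂ ) = atan2(-0.259173, -0.273079) = -136.497°.
λ₂ = -78.082° + -136.497° = -214.579°, normalized to (−180°, 180°] → 145.421°.
The forward bearing on arrival equals the back-azimuth from the destination plus 180°.
Back-azimuth from P₂ (-42.990°, 145.421°) to P₁ (-59.023°, -78.082°), with Δλ' = λ₁ − λ₂ = -223.503°: atan2( sin Δλ' cos φ₁ , cos φ₂ sin φ₁ − sin φ₂ cos φ₁ cos Δλ' ) = 158.107°.
Final bearing = (158.107° + 180°) mod 360° = 338.107°.

final bearing 338.107°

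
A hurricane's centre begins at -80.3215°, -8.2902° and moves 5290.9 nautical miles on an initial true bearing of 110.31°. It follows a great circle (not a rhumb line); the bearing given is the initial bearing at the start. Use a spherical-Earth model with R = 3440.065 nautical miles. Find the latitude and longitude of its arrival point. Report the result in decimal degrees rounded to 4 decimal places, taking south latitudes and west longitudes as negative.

latitude -5.1995°, longitude 101.4561°

Central angle δ = d/R = 1.538023 rad.
With φ₁ = -80.3215° = -1.401875 rad and θ = 110.31° = 1.925273 rad:
Applying the spherical law of cosines for sides, sin φ₂ = sin φ₁ cos δ + cos φ₁ sin δ cos θ = -0.090624, so φ₂ = -5.1995°.
For the longitude increment, Δλ = atan2( sin θ sin δ cos φ₁, cos δ − sin φ₁ sin φ₂ ) = atan2(0.157583, -0.056567) = 109.7463°.
Hence λ₂ = -8.2902° + 109.7463° = 101.4561°.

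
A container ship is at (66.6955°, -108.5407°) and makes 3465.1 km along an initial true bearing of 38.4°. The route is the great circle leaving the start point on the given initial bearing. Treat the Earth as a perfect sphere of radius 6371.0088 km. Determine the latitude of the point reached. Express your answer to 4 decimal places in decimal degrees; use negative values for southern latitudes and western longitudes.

Angular distance δ = d/R = 3465.1 / 6371.0088 = 0.543886 rad.
With φ₁ = 66.6955° = 1.164056 rad and θ = 38.4° = 0.670206 rad:
Applying the spherical law of cosines for sides, sin φ₂ = sin φ₁ cos δ + cos φ₁ sin δ cos θ = 0.946328, so φ₂ = 71.1430°.
For the longitude increment, Δλ = atan2( sin θ sin δ cos φ₁, cos δ − sin φ₁ sin φ₂ ) = atan2(0.127160, -0.013418) = 96.0236°.
Hence λ₂ = -108.5407° + 96.0236° = -12.5171°.

latitude 71.1430°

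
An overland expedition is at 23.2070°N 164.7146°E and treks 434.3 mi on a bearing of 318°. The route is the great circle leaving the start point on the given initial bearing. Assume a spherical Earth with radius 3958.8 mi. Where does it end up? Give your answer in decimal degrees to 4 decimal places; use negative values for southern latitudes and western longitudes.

Angular distance δ = d/R = 434.3 / 3958.8 = 0.109705 rad.
Start latitude φ₁ = 0.405039 rad; initial bearing θ = 5.550147 rad.
Destination latitude: φ₂ = arcsin( sin φ₁ cos δ + cos φ₁ sin δ cos θ ) = arcsin(0.466465) = 27.8051°.
Δλ = atan2( sin θ sin δ cos φ₁ , cos δ − sin φ₁ sin φ₂ ) = atan2(-0.067332, 0.810176) = -0.082917 rad = -4.7508°.
λ₂ = 164.7146° + -4.7508° = 159.9638°.

latitude 27.8051°, longitude 159.9638°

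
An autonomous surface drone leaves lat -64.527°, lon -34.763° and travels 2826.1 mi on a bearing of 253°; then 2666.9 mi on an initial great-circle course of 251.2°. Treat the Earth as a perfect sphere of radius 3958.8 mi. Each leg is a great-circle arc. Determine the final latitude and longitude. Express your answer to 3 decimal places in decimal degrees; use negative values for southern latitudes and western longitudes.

latitude -46.651°, longitude -170.452°

Apply the spherical direct solution leg by leg, carrying full precision between legs.
Leg 1: from (-64.527°, -34.763°), δ = 2826.1/3958.8 = 0.713878 rad, θ = 253° → φ = -49.879°, λ = -111.097°.
Leg 2: from (-49.879°, -111.097°), δ = 2666.9/3958.8 = 0.673664 rad, θ = 251.2° → φ = -46.651°, λ = -170.452°.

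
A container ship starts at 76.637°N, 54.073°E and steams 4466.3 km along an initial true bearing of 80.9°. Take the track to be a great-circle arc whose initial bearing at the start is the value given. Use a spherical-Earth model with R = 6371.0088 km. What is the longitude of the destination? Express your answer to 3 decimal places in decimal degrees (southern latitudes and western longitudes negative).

The arc subtends δ = 4466.3/6371.0088 = 0.701035 rad at the centre.
Converting: φ₁ = 1.337568 rad, θ = 1.411971 rad.
sin φ₂ = sin φ₁ cos δ + cos φ₁ sin δ cos θ = (0.972925)(0.764175) + (0.231120)(0.645009)(0.158158) = 0.767063
φ₂ = asin(0.767063) = 0.874250 rad = 50.091°.
For the longitude increment, Δλ = atan2( sin θ sin δ cos φ₁, cos δ − sin φ₁ sin φ₂ ) = atan2(0.147198, 0.017880) = 83.074°.
λ₂ = 54.073° + 83.074° = 137.147°.

longitude 137.147°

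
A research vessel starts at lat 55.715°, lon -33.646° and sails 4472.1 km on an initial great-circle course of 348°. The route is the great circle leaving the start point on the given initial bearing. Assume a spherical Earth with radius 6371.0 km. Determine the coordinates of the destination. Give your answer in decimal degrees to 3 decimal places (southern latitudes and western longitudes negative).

δ = 4472.1/6371 = 0.701946 rad (40.2186°).
Start latitude φ₁ = 0.972410 rad; initial bearing θ = 6.073746 rad.
sin φ₂ = sin φ₁ cos δ + cos φ₁ sin δ cos θ = (0.826246)(0.763587) + (0.563310)(0.645705)(0.978148) = 0.986694
φ₂ = asin(0.986694) = 1.407483 rad = 80.643°.
Then Δλ = atan2(-0.075624, -0.051665) = -2.170144 rad, from sin θ sin δ cos φ₁ over cos δ − sin φ₁ sin φ₂.
λ₂ = λ₁ + Δλ = -157.986°.

latitude 80.643°, longitude -157.986°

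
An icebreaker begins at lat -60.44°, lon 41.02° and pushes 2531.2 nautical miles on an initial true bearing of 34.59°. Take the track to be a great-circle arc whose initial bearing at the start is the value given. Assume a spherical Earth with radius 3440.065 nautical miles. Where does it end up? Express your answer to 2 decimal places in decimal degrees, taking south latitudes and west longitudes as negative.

latitude -21.85°, longitude 65.26°

The arc subtends δ = 2531.2/3440.065 = 0.735800 rad at the centre.
Converting: φ₁ = -1.054877 rad, θ = 0.603709 rad.
sin φ₂ = sin φ₁ cos δ + cos φ₁ sin δ cos θ = (-0.869840)(0.741294) + (0.493335)(0.671180)(0.823235) = -0.372220
φ₂ = asin(-0.372220) = -0.381400 rad = -21.85°.
Then Δλ = atan2(0.187975, 0.417522) = 0.423033 rad, from sin θ sin δ cos φ₁ over cos δ − sin φ₁ sin φ₂.
λ₂ = λ₁ + Δλ = 65.26°.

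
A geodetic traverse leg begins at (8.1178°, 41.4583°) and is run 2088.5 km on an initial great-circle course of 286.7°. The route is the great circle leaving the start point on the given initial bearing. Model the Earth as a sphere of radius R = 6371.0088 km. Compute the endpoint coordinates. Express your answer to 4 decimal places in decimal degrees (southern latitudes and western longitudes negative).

δ = 2088.5/6371.0088 = 0.327813 rad (18.7823°).
With φ₁ = 8.1178° = 0.141682 rad and θ = 286.7° = 5.003859 rad:
Applying the spherical law of cosines for sides, sin φ₂ = sin φ₁ cos δ + cos φ₁ sin δ cos θ = 0.225285, so φ₂ = 13.0196°.
Δλ = atan2( sin θ sin δ cos φ₁ , cos δ − sin φ₁ sin φ₂ ) = atan2(-0.305303, 0.914937) = -0.322070 rad = -18.4532°.
λ₂ = 41.4583° + -18.4532° = 23.0051°.

latitude 13.0196°, longitude 23.0051°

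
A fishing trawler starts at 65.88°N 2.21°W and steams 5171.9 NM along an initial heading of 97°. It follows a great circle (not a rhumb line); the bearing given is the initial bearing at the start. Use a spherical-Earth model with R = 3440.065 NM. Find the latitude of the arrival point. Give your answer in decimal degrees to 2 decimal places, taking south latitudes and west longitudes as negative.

δ = 5171.9/3440.065 = 1.503431 rad (86.1402°).
Start latitude φ₁ = 1.149823 rad; initial bearing θ = 1.692969 rad.
Destination latitude: φ₂ = arcsin( sin φ₁ cos δ + cos φ₁ sin δ cos θ ) = arcsin(0.011749) = 0.67°.
Δλ = atan2( sin θ sin δ cos φ₁ , cos δ − sin φ₁ sin φ₂ ) = atan2(0.404683, 0.056592) = 1.431855 rad = 82.04°.
λ₂ = λ₁ + Δλ = 79.83°.

latitude 0.67°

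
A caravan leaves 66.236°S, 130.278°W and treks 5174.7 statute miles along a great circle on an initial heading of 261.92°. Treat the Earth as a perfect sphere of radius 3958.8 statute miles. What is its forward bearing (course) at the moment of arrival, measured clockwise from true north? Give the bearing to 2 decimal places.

The arc subtends δ = 5174.7/3958.8 = 1.307139 rad at the centre.
With φ₁ = -66.236° = -1.156036 rad and θ = 261.92° = 4.571366 rad:
Applying the spherical law of cosines for sides, sin φ₂ = sin φ₁ cos δ + cos φ₁ sin δ cos θ = -0.293200, so φ₂ = -17.050°.
Δλ = atan2( sin θ sin δ cos φ₁ , cos δ − sin φ₁ sin φ₂ ) = atan2(-0.385183, -0.007726) = -1.590852 rad = -91.149°.
λ₂ = -130.278° + -91.149° = -221.427°, normalized to (−180°, 180°] → 138.573°.
The forward bearing on arrival equals the back-azimuth from the destination plus 180°.
Back-azimuth from P₂ (-17.05°, 138.57°) to P₁ (-66.24°, -130.28°), with Δλ' = λ₁ − λ₂ = -268.85°: atan2( sin Δλ' cos φ₁ , cos φ₂ sin φ₁ − sin φ₂ cos φ₁ cos Δλ' ) = 155.34°.
Final bearing = (155.34° + 180°) mod 360° = 335.34°.

final bearing 335.34°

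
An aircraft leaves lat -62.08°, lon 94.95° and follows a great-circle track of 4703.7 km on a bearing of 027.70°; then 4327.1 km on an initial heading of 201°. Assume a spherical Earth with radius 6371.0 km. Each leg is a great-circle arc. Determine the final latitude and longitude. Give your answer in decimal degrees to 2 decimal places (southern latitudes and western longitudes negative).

Apply the spherical direct solution leg by leg, carrying full precision between legs.
Leg 1: from (-62.08°, 94.95°), δ = 4703.7/6371 = 0.738299 rad, θ = 27.7° → φ = -21.99°, λ = 114.67°.
Leg 2: from (-21.99°, 114.67°), δ = 4327.1/6371 = 0.679187 rad, θ = 201° → φ = -56.63°, λ = 90.51°.

latitude -56.63°, longitude 90.51°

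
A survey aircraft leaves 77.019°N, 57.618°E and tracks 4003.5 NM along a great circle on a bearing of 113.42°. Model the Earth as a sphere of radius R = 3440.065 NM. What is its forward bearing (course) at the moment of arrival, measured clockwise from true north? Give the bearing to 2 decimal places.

δ = 4003.5/3440.065 = 1.163786 rad (66.6800°).
With φ₁ = 77.019° = 1.344235 rad and θ = 113.42° = 1.979552 rad:
Applying the spherical law of cosines for sides, sin φ₂ = sin φ₁ cos δ + cos φ₁ sin δ cos θ = 0.303760, so φ₂ = 17.684°.
For the longitude increment, Δλ = atan2( sin θ sin δ cos φ₁, cos δ − sin φ₁ sin φ₂ ) = atan2(0.189284, 0.099868) = 62.183°.
Hence λ₂ = 57.618° + 62.183° = 119.801°.
The forward bearing on arrival equals the back-azimuth from the destination plus 180°.
Back-azimuth from P₂ (17.68°, 119.80°) to P₁ (77.02°, 57.62°), with Δλ' = λ₁ − λ₂ = -62.18°: atan2( sin Δλ' cos φ₁ , cos φ₂ sin φ₁ − sin φ₂ cos φ₁ cos Δλ' ) = 347.51°.
Final bearing = (347.51° + 180°) mod 360° = 167.51°.

final bearing 167.51°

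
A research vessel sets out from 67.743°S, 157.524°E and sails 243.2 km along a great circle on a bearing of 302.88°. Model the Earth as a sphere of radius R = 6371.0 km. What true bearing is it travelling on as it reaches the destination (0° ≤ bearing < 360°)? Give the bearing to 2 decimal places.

final bearing 307.13°

δ = 243.2/6371 = 0.038173 rad (2.1872°).
Start latitude φ₁ = -1.182338 rad; initial bearing θ = 5.286253 rad.
Destination latitude: φ₂ = arcsin( sin φ₁ cos δ + cos φ₁ sin δ cos θ ) = arcsin(-0.916973) = -66.487°.
Then Δλ = atan2(-0.012139, 0.150619) = -0.080423 rad, from sin θ sin δ cos φ₁ over cos δ − sin φ₁ sin φ₂.
Hence λ₂ = 157.524° + -4.608° = 152.916°.
The forward bearing on arrival equals the back-azimuth from the destination plus 180°.
Back-azimuth from P₂ (-66.49°, 152.92°) to P₁ (-67.74°, 157.52°), with Δλ' = λ₁ − λ₂ = 4.61°: atan2( sin Δλ' cos φ₁ , cos φ₂ sin φ₁ − sin φ₂ cos φ₁ cos Δλ' ) = 127.13°.
Final bearing = (127.13° + 180°) mod 360° = 307.13°.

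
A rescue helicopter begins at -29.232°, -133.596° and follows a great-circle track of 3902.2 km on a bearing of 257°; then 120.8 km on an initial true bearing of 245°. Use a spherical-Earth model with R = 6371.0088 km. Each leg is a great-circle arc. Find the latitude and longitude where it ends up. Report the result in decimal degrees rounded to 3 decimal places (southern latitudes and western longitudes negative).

latitude -31.280°, longitude -175.466°

Apply the spherical direct solution leg by leg, carrying full precision between legs.
Leg 1: from (-29.232°, -133.596°), δ = 3902.2/6371.0088 = 0.612493 rad, θ = 257° → φ = -30.826°, λ = -174.314°.
Leg 2: from (-30.826°, -174.314°), δ = 120.8/6371.0088 = 0.018961 rad, θ = 245° → φ = -31.280°, λ = -175.466°.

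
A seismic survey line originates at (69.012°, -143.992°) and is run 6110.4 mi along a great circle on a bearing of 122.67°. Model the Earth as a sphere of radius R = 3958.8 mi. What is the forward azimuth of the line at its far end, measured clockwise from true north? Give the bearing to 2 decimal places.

final bearing 162.19°

δ = 6110.4/3958.8 = 1.543498 rad (88.4359°).
Converting: φ₁ = 1.204487 rad, θ = 2.140995 rad.
Applying the spherical law of cosines for sides, sin φ₂ = sin φ₁ cos δ + cos φ₁ sin δ cos θ = -0.167785, so φ₂ = -9.659°.
Then Δλ = atan2(0.301395, 0.183949) = 1.022820 rad, from sin θ sin δ cos φ₁ over cos δ − sin φ₁ sin φ₂.
λ₂ = -143.992° + 58.603° = -85.389°.
The forward bearing on arrival equals the back-azimuth from the destination plus 180°.
Back-azimuth from P₂ (-9.66°, -85.39°) to P₁ (69.01°, -143.99°), with Δλ' = λ₁ − λ₂ = -58.60°: atan2( sin Δλ' cos φ₁ , cos φ₂ sin φ₁ − sin φ₂ cos φ₁ cos Δλ' ) = 342.19°.
Final bearing = (342.19° + 180°) mod 360° = 162.19°.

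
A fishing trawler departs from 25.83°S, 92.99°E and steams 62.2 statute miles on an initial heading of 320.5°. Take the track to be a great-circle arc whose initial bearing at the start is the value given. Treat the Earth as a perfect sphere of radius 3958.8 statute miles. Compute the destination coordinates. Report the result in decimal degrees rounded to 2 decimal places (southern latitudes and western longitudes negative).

latitude -25.13°, longitude 92.36°

Central angle δ = d/R = 0.015712 rad.
Start latitude φ₁ = -0.450819 rad; initial bearing θ = 5.593780 rad.
Destination latitude: φ₂ = arcsin( sin φ₁ cos δ + cos φ₁ sin δ cos θ ) = arcsin(-0.424737) = -25.13°.
For the longitude increment, Δλ = atan2( sin θ sin δ cos φ₁, cos δ − sin φ₁ sin φ₂ ) = atan2(-0.008995, 0.814818) = -0.63°.
λ₂ = 92.99° + -0.63° = 92.36°.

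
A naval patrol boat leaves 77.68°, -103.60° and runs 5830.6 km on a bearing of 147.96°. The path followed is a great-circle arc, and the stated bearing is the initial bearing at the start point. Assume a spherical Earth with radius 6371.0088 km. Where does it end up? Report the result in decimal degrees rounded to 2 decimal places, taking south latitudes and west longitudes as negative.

latitude 26.89°, longitude -75.47°

The arc subtends δ = 5830.6/6371.0088 = 0.915177 rad at the centre.
Start latitude φ₁ = 1.355772 rad; initial bearing θ = 2.582389 rad.
Destination latitude: φ₂ = arcsin( sin φ₁ cos δ + cos φ₁ sin δ cos θ ) = arcsin(0.452240) = 26.89°.
Then Δλ = atan2(0.089727, 0.167825) = 0.490980 rad, from sin θ sin δ cos φ₁ over cos δ − sin φ₁ sin φ₂.
Hence λ₂ = -103.60° + 28.13° = -75.47°.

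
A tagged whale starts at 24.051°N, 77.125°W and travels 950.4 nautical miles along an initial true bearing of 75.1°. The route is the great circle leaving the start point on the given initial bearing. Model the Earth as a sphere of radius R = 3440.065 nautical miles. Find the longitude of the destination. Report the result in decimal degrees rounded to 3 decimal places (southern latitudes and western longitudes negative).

The arc subtends δ = 950.4/3440.065 = 0.276274 rad at the centre.
With φ₁ = 24.051° = 0.419769 rad and θ = 75.1° = 1.310742 rad:
sin φ₂ = sin φ₁ cos δ + cos φ₁ sin δ cos θ = (0.407550)(0.962079) + (0.913183)(0.272773)(0.257133) = 0.456144
φ₂ = asin(0.456144) = 0.473658 rad = 27.139°.
Then Δλ = atan2(0.240716, 0.776177) = 0.300724 rad, from sin θ sin δ cos φ₁ over cos δ − sin φ₁ sin φ₂.
Hence λ₂ = -77.125° + 17.230° = -59.895°.

longitude -59.895°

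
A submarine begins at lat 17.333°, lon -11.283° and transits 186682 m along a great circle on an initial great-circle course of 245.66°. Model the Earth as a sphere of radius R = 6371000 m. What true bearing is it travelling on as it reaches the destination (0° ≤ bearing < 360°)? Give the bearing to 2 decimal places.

final bearing 245.19°

Angular distance δ = d/R = 186682 / 6371000 = 0.029302 rad.
With φ₁ = 17.333° = 0.302518 rad and θ = 245.66° = 4.287576 rad:
sin φ₂ = sin φ₁ cos δ + cos φ₁ sin δ cos θ = (0.297925)(0.999571) + (0.954589)(0.029298)(-0.412151) = 0.286270
φ₂ = asin(0.286270) = 0.290332 rad = 16.635°.
Δλ = atan2( sin θ sin δ cos φ₁ , cos δ − sin φ₁ sin φ₂ ) = atan2(-0.025481, 0.914284) = -0.027863 rad = -1.596°.
λ₂ = -11.283° + -1.596° = -12.879°.
The forward bearing on arrival equals the back-azimuth from the destination plus 180°.
Back-azimuth from P₂ (16.63°, -12.88°) to P₁ (17.33°, -11.28°), with Δλ' = λ₁ − λ₂ = 1.60°: atan2( sin Δλ' cos φ₁ , cos φ₂ sin φ₁ − sin φ₂ cos φ₁ cos Δλ' ) = 65.19°.
Final bearing = (65.19° + 180°) mod 360° = 245.19°.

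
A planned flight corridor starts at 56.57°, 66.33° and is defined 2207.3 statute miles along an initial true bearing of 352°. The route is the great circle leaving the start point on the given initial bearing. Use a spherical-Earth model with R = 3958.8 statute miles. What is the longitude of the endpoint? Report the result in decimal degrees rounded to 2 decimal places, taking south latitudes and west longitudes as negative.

longitude -1.38°

δ = 2207.3/3958.8 = 0.557568 rad (31.9463°).
Start latitude φ₁ = 0.987333 rad; initial bearing θ = 6.143559 rad.
Destination latitude: φ₂ = arcsin( sin φ₁ cos δ + cos φ₁ sin δ cos θ ) = arcsin(0.996828) = 85.44°.
Δλ = atan2( sin θ sin δ cos φ₁ , cos δ − sin φ₁ sin φ₂ ) = atan2(-0.040569, 0.016632) = -1.181724 rad = -67.71°.
Hence λ₂ = 66.33° + -67.71° = -1.38°.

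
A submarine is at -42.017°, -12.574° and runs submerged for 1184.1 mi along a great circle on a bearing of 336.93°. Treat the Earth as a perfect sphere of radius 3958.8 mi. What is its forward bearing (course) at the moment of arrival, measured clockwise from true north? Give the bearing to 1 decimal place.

final bearing 341.1°

δ = 1184.1/3958.8 = 0.299106 rad (17.1375°).
With φ₁ = -42.017° = -0.733335 rad and θ = 336.93° = 5.880538 rad:
sin φ₂ = sin φ₁ cos δ + cos φ₁ sin δ cos θ = (-0.669351)(0.955600) + (0.742946)(0.294666)(0.920027) = -0.438219
φ₂ = asin(-0.438219) = -0.453616 rad = -25.990°.
Δλ = atan2( sin θ sin δ cos φ₁ , cos δ − sin φ₁ sin φ₂ ) = atan2(-0.085785, 0.662278) = -0.128813 rad = -7.380°.
λ₂ = λ₁ + Δλ = -19.954°.
The forward bearing on arrival equals the back-azimuth from the destination plus 180°.
Back-azimuth from P₂ (-26.0°, -20.0°) to P₁ (-42.0°, -12.6°), with Δλ' = λ₁ − λ₂ = 7.4°: atan2( sin Δλ' cos φ₁ , cos φ₂ sin φ₁ − sin φ₂ cos φ₁ cos Δλ' ) = 161.1°.
Final bearing = (161.1° + 180°) mod 360° = 341.1°.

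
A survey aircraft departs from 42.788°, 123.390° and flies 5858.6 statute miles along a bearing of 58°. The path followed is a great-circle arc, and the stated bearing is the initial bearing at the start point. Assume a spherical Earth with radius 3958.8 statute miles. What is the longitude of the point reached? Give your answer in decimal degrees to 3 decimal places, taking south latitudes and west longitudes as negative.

Central angle δ = d/R = 1.479893 rad.
Start latitude φ₁ = 0.746791 rad; initial bearing θ = 1.012291 rad.
sin φ₂ = sin φ₁ cos δ + cos φ₁ sin δ cos θ = (0.679288)(0.090778) + (0.733872)(0.995871)(0.529919) = 0.448952
φ₂ = asin(0.448952) = 0.465592 rad = 26.676°.
Then Δλ = atan2(0.619789, -0.214189) = 1.903532 rad, from sin θ sin δ cos φ₁ over cos δ − sin φ₁ sin φ₂.
λ₂ = 123.390° + 109.064° = 232.454°, normalized to (−180°, 180°] → -127.546°.

longitude -127.546°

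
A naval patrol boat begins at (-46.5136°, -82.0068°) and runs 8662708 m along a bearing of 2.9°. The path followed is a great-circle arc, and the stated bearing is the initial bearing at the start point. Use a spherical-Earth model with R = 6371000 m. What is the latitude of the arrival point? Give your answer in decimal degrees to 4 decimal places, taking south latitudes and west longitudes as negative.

latitude 31.3342°

The arc subtends δ = 8662708/6371000 = 1.359709 rad at the centre.
Start latitude φ₁ = -0.811815 rad; initial bearing θ = 0.050615 rad.
Destination latitude: φ₂ = arcsin( sin φ₁ cos δ + cos φ₁ sin δ cos θ ) = arcsin(0.520029) = 31.3342°.
Δλ = atan2( sin θ sin δ cos φ₁ , cos δ − sin φ₁ sin φ₂ ) = atan2(0.034044, 0.586823) = 0.057950 rad = 3.3203°.
Hence λ₂ = -82.0068° + 3.3203° = -78.6865°.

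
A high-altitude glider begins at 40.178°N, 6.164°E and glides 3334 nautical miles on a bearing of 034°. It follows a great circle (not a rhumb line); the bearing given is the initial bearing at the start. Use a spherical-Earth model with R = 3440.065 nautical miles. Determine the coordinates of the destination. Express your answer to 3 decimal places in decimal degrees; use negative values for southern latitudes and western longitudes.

δ = 3334/3440.065 = 0.969168 rad (55.5292°).
Converting: φ₁ = 0.701238 rad, θ = 0.593412 rad.
sin φ₂ = sin φ₁ cos δ + cos φ₁ sin δ cos θ = (0.645164)(0.565986) + (0.764044)(0.824415)(0.829038) = 0.887356
φ₂ = asin(0.887356) = 1.091578 rad = 62.543°.
For the longitude increment, Δλ = atan2( sin θ sin δ cos φ₁, cos δ − sin φ₁ sin φ₂ ) = atan2(0.352230, -0.006504) = 91.058°.
Hence λ₂ = 6.164° + 91.058° = 97.222°.

latitude 62.543°, longitude 97.222°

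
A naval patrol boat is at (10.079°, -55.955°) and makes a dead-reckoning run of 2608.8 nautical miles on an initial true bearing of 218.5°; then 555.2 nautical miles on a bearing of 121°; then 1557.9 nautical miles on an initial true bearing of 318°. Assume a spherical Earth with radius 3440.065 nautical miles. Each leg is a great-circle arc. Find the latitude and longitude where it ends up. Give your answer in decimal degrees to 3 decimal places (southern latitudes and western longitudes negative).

Apply the spherical direct solution leg by leg, carrying full precision between legs.
Leg 1: from (10.079°, -55.955°), δ = 2608.8/3440.065 = 0.758358 rad, θ = 218.5° → φ = -23.758°, λ = -83.844°.
Leg 2: from (-23.758°, -83.844°), δ = 555.2/3440.065 = 0.161392 rad, θ = 121° → φ = -28.254°, λ = -74.848°.
Leg 3: from (-28.254°, -74.848°), δ = 1557.9/3440.065 = 0.452869 rad, θ = 318° → φ = -8.004°, λ = -92.045°.

latitude -8.004°, longitude -92.045°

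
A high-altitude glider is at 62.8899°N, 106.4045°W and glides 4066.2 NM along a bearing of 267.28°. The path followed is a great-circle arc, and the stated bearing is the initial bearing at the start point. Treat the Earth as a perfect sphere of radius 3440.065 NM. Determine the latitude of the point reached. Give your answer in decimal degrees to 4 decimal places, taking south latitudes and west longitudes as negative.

latitude 18.5061°

δ = 4066.2/3440.065 = 1.182013 rad (67.7243°).
With φ₁ = 62.8899° = 1.097636 rad and θ = 267.28° = 4.664916 rad:
sin φ₂ = sin φ₁ cos δ + cos φ₁ sin δ cos θ = (0.890132)(0.379063) + (0.455702)(0.925371)(-0.047455) = 0.317405
φ₂ = asin(0.317405) = 0.322992 rad = 18.5061°.
Δλ = atan2( sin θ sin δ cos φ₁ , cos δ − sin φ₁ sin φ₂ ) = atan2(-0.421218, 0.096531) = -1.345516 rad = -77.0924°.
λ₂ = -106.4045° + -77.0924° = -183.4969°, normalized to (−180°, 180°] → 176.5031°.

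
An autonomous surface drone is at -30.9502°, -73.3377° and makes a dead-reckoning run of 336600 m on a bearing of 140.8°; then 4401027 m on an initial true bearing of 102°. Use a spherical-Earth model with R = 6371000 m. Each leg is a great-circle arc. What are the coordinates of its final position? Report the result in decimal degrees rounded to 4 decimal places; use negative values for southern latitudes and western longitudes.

latitude -32.2514°, longitude -23.5801°

Apply the spherical direct solution leg by leg, carrying full precision between legs.
Leg 1: from (-30.9502°, -73.3377°), δ = 336600/6371000 = 0.052833 rad, θ = 140.8° → φ = -33.2760°, λ = -71.0497°.
Leg 2: from (-33.2760°, -71.0497°), δ = 4401027/6371000 = 0.690791 rad, θ = 102° → φ = -32.2514°, λ = -23.5801°.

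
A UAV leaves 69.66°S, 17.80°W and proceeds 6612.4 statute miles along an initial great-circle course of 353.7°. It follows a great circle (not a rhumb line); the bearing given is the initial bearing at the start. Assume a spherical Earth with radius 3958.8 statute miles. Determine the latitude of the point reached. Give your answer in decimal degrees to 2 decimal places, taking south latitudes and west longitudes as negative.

latitude 25.91°

Angular distance δ = d/R = 6612.4 / 3958.8 = 1.670304 rad.
Converting: φ₁ = -1.215796 rad, θ = 6.173230 rad.
Destination latitude: φ₂ = arcsin( sin φ₁ cos δ + cos φ₁ sin δ cos θ ) = arcsin(0.436931) = 25.91°.
Δλ = atan2( sin θ sin δ cos φ₁ , cos δ − sin φ₁ sin φ₂ ) = atan2(-0.037954, 0.310344) = -0.121692 rad = -6.97°.
λ₂ = -17.80° + -6.97° = -24.77°.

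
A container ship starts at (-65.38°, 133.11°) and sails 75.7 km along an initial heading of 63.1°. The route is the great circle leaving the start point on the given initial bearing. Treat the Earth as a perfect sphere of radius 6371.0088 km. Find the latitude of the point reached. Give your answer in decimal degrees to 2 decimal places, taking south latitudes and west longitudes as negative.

latitude -65.07°

δ = 75.7/6371.0088 = 0.011882 rad (0.6808°).
Converting: φ₁ = -1.141096 rad, θ = 1.101303 rad.
Destination latitude: φ₂ = arcsin( sin φ₁ cos δ + cos φ₁ sin δ cos θ ) = arcsin(-0.906787) = -65.07°.
For the longitude increment, Δλ = atan2( sin θ sin δ cos φ₁, cos δ − sin φ₁ sin φ₂ ) = atan2(0.004414, 0.175578) = 1.44°.
λ₂ = 133.11° + 1.44° = 134.55°.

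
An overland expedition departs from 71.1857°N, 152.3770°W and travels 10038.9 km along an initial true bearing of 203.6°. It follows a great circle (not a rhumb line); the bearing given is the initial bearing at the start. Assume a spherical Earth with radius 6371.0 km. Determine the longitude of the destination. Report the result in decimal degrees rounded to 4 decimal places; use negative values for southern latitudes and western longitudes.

longitude -177.1927°

Central angle δ = d/R = 1.575718 rad.
Converting: φ₁ = 1.242425 rad, θ = 3.553490 rad.
Applying the spherical law of cosines for sides, sin φ₂ = sin φ₁ cos δ + cos φ₁ sin δ cos θ = -0.300184, so φ₂ = -17.4687°.
For the longitude increment, Δλ = atan2( sin θ sin δ cos φ₁, cos δ − sin φ₁ sin φ₂ ) = atan2(-0.129112, 0.279223) = -24.8157°.
Hence λ₂ = -152.3770° + -24.8157° = -177.1927°.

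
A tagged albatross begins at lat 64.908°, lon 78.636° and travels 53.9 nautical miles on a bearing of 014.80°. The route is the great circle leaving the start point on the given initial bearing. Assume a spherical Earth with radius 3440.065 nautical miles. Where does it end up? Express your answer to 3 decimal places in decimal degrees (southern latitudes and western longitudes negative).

δ = 53.9/3440.065 = 0.015668 rad (0.8977°).
Converting: φ₁ = 1.132858 rad, θ = 0.258309 rad.
sin φ₂ = sin φ₁ cos δ + cos φ₁ sin δ cos θ = (0.905628)(0.999877) + (0.424073)(0.015668)(0.966823) = 0.911941
φ₂ = asin(0.911941) = 1.147989 rad = 65.775°.
Then Δλ = atan2(0.001697, 0.173998) = 0.009754 rad, from sin θ sin δ cos φ₁ over cos δ − sin φ₁ sin φ₂.
Hence λ₂ = 78.636° + 0.559° = 79.195°.

latitude 65.775°, longitude 79.195°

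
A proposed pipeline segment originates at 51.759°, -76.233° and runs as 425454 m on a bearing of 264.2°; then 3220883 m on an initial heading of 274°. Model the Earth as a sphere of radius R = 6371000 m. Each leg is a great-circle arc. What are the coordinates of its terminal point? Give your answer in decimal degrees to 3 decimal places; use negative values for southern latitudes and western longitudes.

latitude 44.680°, longitude -125.116°

Apply the spherical direct solution leg by leg, carrying full precision between legs.
Leg 1: from (51.759°, -76.233°), δ = 425454/6371000 = 0.066780 rad, θ = 264.2° → φ = 51.214°, λ = -82.317°.
Leg 2: from (51.214°, -82.317°), δ = 3220883/6371000 = 0.505554 rad, θ = 274° → φ = 44.680°, λ = -125.116°.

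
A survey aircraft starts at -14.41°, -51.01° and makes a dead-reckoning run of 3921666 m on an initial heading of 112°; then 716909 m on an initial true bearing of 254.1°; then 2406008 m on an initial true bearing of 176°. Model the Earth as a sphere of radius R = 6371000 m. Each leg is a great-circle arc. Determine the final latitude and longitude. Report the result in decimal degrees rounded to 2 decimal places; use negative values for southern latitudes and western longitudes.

latitude -47.55°, longitude -19.73°

Apply the spherical direct solution leg by leg, carrying full precision between legs.
Leg 1: from (-14.41°, -51.01°), δ = 3921666/6371000 = 0.615550 rad, θ = 112° → φ = -24.37°, λ = -15.01°.
Leg 2: from (-24.37°, -15.01°), δ = 716909/6371000 = 0.112527 rad, θ = 254.1° → φ = -25.98°, λ = -21.91°.
Leg 3: from (-25.98°, -21.91°), δ = 2406008/6371000 = 0.377650 rad, θ = 176° → φ = -47.55°, λ = -19.73°.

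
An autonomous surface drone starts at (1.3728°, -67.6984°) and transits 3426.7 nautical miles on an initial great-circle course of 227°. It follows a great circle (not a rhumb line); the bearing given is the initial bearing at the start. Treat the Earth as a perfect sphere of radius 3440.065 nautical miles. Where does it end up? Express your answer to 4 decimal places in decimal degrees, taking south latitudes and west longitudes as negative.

The arc subtends δ = 3426.7/3440.065 = 0.996115 rad at the centre.
Start latitude φ₁ = 0.023960 rad; initial bearing θ = 3.961897 rad.
Applying the spherical law of cosines for sides, sin φ₂ = sin φ₁ cos δ + cos φ₁ sin δ cos θ = -0.559259, so φ₂ = -34.0046°.
Then Δλ = atan2(-0.613697, 0.556966) = -0.833821 rad, from sin θ sin δ cos φ₁ over cos δ − sin φ₁ sin φ₂.
λ₂ = -67.6984° + -47.7744° = -115.4728°.

latitude -34.0046°, longitude -115.4728°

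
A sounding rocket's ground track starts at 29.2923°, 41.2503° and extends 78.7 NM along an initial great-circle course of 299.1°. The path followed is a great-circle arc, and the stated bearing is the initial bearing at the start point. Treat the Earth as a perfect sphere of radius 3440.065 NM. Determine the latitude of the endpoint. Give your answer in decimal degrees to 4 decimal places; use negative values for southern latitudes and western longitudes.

Angular distance δ = d/R = 78.7 / 3440.065 = 0.022877 rad.
Converting: φ₁ = 0.511247 rad, θ = 5.220280 rad.
Applying the spherical law of cosines for sides, sin φ₂ = sin φ₁ cos δ + cos φ₁ sin δ cos θ = 0.498840, so φ₂ = 29.9233°.
For the longitude increment, Δλ = atan2( sin θ sin δ cos φ₁, cos δ − sin φ₁ sin φ₂ ) = atan2(-0.017432, 0.755673) = -1.3215°.
λ₂ = 41.2503° + -1.3215° = 39.9288°.

latitude 29.9233°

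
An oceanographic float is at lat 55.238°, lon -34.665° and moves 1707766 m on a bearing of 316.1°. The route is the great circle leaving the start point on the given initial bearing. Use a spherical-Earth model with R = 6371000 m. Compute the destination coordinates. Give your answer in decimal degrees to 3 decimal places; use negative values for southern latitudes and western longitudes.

The arc subtends δ = 1707766/6371000 = 0.268053 rad at the centre.
Converting: φ₁ = 0.964085 rad, θ = 5.516986 rad.
Destination latitude: φ₂ = arcsin( sin φ₁ cos δ + cos φ₁ sin δ cos θ ) = arcsin(0.901001) = 64.290°.
Then Δλ = atan2(-0.104712, 0.224091) = -0.437125 rad, from sin θ sin δ cos φ₁ over cos δ − sin φ₁ sin φ₂.
λ₂ = λ₁ + Δλ = -59.710°.

latitude 64.290°, longitude -59.710°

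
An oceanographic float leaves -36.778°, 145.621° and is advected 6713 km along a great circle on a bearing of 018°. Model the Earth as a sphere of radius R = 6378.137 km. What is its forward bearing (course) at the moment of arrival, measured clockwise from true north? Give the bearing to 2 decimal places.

final bearing 15.42°

Central angle δ = d/R = 1.052502 rad.
With φ₁ = -36.778° = -0.641897 rad and θ = 18° = 0.314159 rad:
Destination latitude: φ₂ = arcsin( sin φ₁ cos δ + cos φ₁ sin δ cos θ ) = arcsin(0.365110) = 21.414°.
Then Δλ = atan2(0.215004, 0.713997) = 0.292491 rad, from sin θ sin δ cos φ₁ over cos δ − sin φ₁ sin φ₂.
λ₂ = λ₁ + Δλ = 162.379°.
The forward bearing on arrival equals the back-azimuth from the destination plus 180°.
Back-azimuth from P₂ (21.41°, 162.38°) to P₁ (-36.78°, 145.62°), with Δλ' = λ₁ − λ₂ = -16.76°: atan2( sin Δλ' cos φ₁ , cos φ₂ sin φ₁ − sin φ₂ cos φ₁ cos Δλ' ) = 195.42°.
Final bearing = (195.42° + 180°) mod 360° = 15.42°.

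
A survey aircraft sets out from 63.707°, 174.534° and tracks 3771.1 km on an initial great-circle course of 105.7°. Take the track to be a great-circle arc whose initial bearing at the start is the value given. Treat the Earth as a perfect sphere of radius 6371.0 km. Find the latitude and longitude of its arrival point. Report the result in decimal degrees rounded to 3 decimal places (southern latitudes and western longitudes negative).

latitude 42.620°, longitude -138.584°

The arc subtends δ = 3771.1/6371 = 0.591916 rad at the centre.
With φ₁ = 63.707° = 1.111897 rad and θ = 105.7° = 1.844813 rad:
Destination latitude: φ₂ = arcsin( sin φ₁ cos δ + cos φ₁ sin δ cos θ ) = arcsin(0.677135) = 42.620°.
Then Δλ = atan2(0.237931, 0.222794) = 0.818242 rad, from sin θ sin δ cos φ₁ over cos δ − sin φ₁ sin φ₂.
λ₂ = 174.534° + 46.882° = 221.416°, normalized to (−180°, 180°] → -138.584°.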